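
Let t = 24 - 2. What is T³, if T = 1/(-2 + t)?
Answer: 1/8000 ≈ 0.00012500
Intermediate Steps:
t = 22
T = 1/20 (T = 1/(-2 + 22) = 1/20 ≈ 0.050000)
T³ = (1/20)³ = 1/8000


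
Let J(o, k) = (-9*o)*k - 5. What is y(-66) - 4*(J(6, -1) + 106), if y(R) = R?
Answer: -686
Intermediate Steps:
J(o, k) = -5 - 9*k*o (J(o, k) = -9*k*o - 5 = -5 - 9*k*o)
y(-66) - 4*(J(6, -1) + 106) = -66 - 4*((-5 - 9*(-1)*6) + 106) = -66 - 4*((-5 + 54) + 106) = -66 - 4*(49 + 106) = -66 - 4*155 = -66 - 620 = -686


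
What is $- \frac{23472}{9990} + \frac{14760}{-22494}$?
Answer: $- \frac{6253996}{2080695} \approx -3.0057$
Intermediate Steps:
$- \frac{23472}{9990} + \frac{14760}{-22494} = \left(-23472\right) \frac{1}{9990} + 14760 \left(- \frac{1}{22494}\right) = - \frac{1304}{555} - \frac{2460}{3749} = - \frac{6253996}{2080695}$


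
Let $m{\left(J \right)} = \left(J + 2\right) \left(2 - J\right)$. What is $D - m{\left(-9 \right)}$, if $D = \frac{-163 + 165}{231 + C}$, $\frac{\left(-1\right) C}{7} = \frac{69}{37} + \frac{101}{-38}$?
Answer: $\frac{25612319}{332591} \approx 77.008$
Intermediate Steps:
$C = \frac{7805}{1406}$ ($C = - 7 \left(\frac{69}{37} + \frac{101}{-38}\right) = - 7 \left(69 \cdot \frac{1}{37} + 101 \left(- \frac{1}{38}\right)\right) = - 7 \left(\frac{69}{37} - \frac{101}{38}\right) = \left(-7\right) \left(- \frac{1115}{1406}\right) = \frac{7805}{1406} \approx 5.5512$)
$m{\left(J \right)} = \left(2 + J\right) \left(2 - J\right)$
$D = \frac{2812}{332591}$ ($D = \frac{-163 + 165}{231 + \frac{7805}{1406}} = \frac{2}{\frac{332591}{1406}} = 2 \cdot \frac{1406}{332591} = \frac{2812}{332591} \approx 0.0084548$)
$D - m{\left(-9 \right)} = \frac{2812}{332591} - \left(4 - \left(-9\right)^{2}\right) = \frac{2812}{332591} - \left(4 - 81\right) = \frac{2812}{332591} - -77 = \frac{2812}{332591} + 77 = \frac{25612319}{332591}$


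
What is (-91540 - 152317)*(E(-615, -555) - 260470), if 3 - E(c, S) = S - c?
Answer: 63531332639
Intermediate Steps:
E(c, S) = 3 + c - S (E(c, S) = 3 - (S - c) = 3 + (c - S) = 3 + c - S)
(-91540 - 152317)*(E(-615, -555) - 260470) = (-91540 - 152317)*((3 - 615 - 1*(-555)) - 260470) = -243857*((3 - 615 + 555) - 260470) = -243857*(-57 - 260470) = -243857*(-260527) = 63531332639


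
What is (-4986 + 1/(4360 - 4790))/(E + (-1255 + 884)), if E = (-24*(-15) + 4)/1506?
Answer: 230631099/17149690 ≈ 13.448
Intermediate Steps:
E = 182/753 (E = (360 + 4)*(1/1506) = 364*(1/1506) = 182/753 ≈ 0.24170)
(-4986 + 1/(4360 - 4790))/(E + (-1255 + 884)) = (-4986 + 1/(4360 - 4790))/(182/753 + (-1255 + 884)) = (-4986 + 1/(-430))/(182/753 - 371) = (-4986 - 1/430)/(-279181/753) = -2143981/430*(-753/279181) = 230631099/17149690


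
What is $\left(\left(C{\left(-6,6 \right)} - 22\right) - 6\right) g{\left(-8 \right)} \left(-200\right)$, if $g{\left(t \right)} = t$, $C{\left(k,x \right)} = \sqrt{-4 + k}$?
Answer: $-44800 + 1600 i \sqrt{10} \approx -44800.0 + 5059.6 i$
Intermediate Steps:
$\left(\left(C{\left(-6,6 \right)} - 22\right) - 6\right) g{\left(-8 \right)} \left(-200\right) = \left(\left(\sqrt{-4 - 6} - 22\right) - 6\right) \left(-8\right) \left(-200\right) = \left(\left(\sqrt{-10} - 22\right) - 6\right) \left(-8\right) \left(-200\right) = \left(\left(i \sqrt{10} - 22\right) - 6\right) \left(-8\right) \left(-200\right) = \left(\left(-22 + i \sqrt{10}\right) - 6\right) \left(-8\right) \left(-200\right) = \left(-28 + i \sqrt{10}\right) \left(-8\right) \left(-200\right) = \left(224 - 8 i \sqrt{10}\right) \left(-200\right) = -44800 + 1600 i \sqrt{10}$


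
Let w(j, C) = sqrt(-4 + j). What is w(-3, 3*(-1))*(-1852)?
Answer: -1852*I*sqrt(7) ≈ -4899.9*I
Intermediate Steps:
w(-3, 3*(-1))*(-1852) = sqrt(-4 - 3)*(-1852) = sqrt(-7)*(-1852) = (I*sqrt(7))*(-1852) = -1852*I*sqrt(7)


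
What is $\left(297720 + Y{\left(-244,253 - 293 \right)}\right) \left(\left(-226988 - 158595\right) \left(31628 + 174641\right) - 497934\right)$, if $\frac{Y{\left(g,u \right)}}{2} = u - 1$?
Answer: $-23672435269748518$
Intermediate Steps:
$Y{\left(g,u \right)} = -2 + 2 u$ ($Y{\left(g,u \right)} = 2 \left(u - 1\right) = 2 \left(-1 + u\right) = -2 + 2 u$)
$\left(297720 + Y{\left(-244,253 - 293 \right)}\right) \left(\left(-226988 - 158595\right) \left(31628 + 174641\right) - 497934\right) = \left(297720 + \left(-2 + 2 \left(253 - 293\right)\right)\right) \left(\left(-226988 - 158595\right) \left(31628 + 174641\right) - 497934\right) = \left(297720 + \left(-2 + 2 \left(-40\right)\right)\right) \left(\left(-385583\right) 206269 - 497934\right) = \left(297720 - 82\right) \left(-79533819827 - 497934\right) = \left(297720 - 82\right) \left(-79534317761\right) = 297638 \left(-79534317761\right) = -23672435269748518$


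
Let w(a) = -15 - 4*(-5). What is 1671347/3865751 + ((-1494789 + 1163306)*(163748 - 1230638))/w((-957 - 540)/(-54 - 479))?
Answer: 273429128171041421/3865751 ≈ 7.0731e+10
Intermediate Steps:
w(a) = 5 (w(a) = -15 - 4*(-5) = -15 + 20 = 5)
1671347/3865751 + ((-1494789 + 1163306)*(163748 - 1230638))/w((-957 - 540)/(-54 - 479)) = 1671347/3865751 + ((-1494789 + 1163306)*(163748 - 1230638))/5 = 1671347*(1/3865751) - 331483*(-1066890)*(⅕) = 1671347/3865751 + 353655897870*(⅕) = 1671347/3865751 + 70731179574 = 273429128171041421/3865751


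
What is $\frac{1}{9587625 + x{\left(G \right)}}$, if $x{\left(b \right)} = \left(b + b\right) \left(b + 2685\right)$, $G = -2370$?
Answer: $\frac{1}{8094525} \approx 1.2354 \cdot 10^{-7}$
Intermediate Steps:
$x{\left(b \right)} = 2 b \left(2685 + b\right)$
$\frac{1}{9587625 + x{\left(G \right)}} = \frac{1}{9587625 + 2 \left(-2370\right) \left(2685 - 2370\right)} = \frac{1}{9587625 + 2 \left(-2370\right) 315} = \frac{1}{9587625 - 1493100} = \frac{1}{8094525}$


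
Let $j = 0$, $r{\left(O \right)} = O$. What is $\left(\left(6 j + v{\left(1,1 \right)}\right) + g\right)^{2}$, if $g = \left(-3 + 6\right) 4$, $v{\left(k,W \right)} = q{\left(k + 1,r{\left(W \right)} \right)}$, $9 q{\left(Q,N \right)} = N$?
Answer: $\frac{11881}{81} \approx 146.68$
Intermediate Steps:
$q{\left(Q,N \right)} = \frac{N}{9}$
$v{\left(k,W \right)} = \frac{W}{9}$
$g = 12$ ($g = 3 \cdot 4 = 12$)
$\left(\left(6 j + v{\left(1,1 \right)}\right) + g\right)^{2} = \left(\left(6 \cdot 0 + \frac{1}{9} \cdot 1\right) + 12\right)^{2} = \left(\left(0 + \frac{1}{9}\right) + 12\right)^{2} = \left(\frac{1}{9} + 12\right)^{2} = \left(\frac{109}{9}\right)^{2} = \frac{11881}{81}$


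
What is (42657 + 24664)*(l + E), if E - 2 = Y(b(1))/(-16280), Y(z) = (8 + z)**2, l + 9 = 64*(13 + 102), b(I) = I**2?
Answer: 8058778722639/16280 ≈ 4.9501e+8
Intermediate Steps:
l = 7351 (l = -9 + 64*(13 + 102) = -9 + 64*115 = -9 + 7360 = 7351)
E = 32479/16280 (E = 2 + (8 + 1**2)**2/(-16280) = 2 + (8 + 1)**2*(-1/16280) = 2 + 9**2*(-1/16280) = 2 + 81*(-1/16280) = 2 - 81/16280 = 32479/16280 ≈ 1.9950)
(42657 + 24664)*(l + E) = (42657 + 24664)*(7351 + 32479/16280) = 67321*(119706759/16280) = 8058778722639/16280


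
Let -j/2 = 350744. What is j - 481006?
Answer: -1182494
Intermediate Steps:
j = -701488 (j = -2*350744 = -701488)
j - 481006 = -701488 - 481006 = -1182494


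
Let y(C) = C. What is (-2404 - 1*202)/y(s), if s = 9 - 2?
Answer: -2606/7 ≈ -372.29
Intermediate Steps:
s = 7
(-2404 - 1*202)/y(s) = (-2404 - 1*202)/7 = (-2404 - 202)*(⅐) = -2606*⅐ = -2606/7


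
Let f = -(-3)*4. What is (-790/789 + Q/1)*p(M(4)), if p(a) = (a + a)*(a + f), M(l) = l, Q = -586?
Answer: -59282432/789 ≈ -75136.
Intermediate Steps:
f = 12 (f = -3*(-4) = 12)
p(a) = 2*a*(12 + a) (p(a) = (a + a)*(a + 12) = (2*a)*(12 + a) = 2*a*(12 + a))
(-790/789 + Q/1)*p(M(4)) = (-790/789 - 586/1)*(2*4*(12 + 4)) = (-790*1/789 - 586*1)*(2*4*16) = (-790/789 - 586)*128 = -463144/789*128 = -59282432/789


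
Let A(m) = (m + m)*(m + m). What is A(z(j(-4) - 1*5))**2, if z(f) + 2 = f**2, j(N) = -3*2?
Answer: 3208542736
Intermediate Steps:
j(N) = -6
z(f) = -2 + f**2
A(m) = 4*m**2 (A(m) = (2*m)*(2*m) = 4*m**2)
A(z(j(-4) - 1*5))**2 = (4*(-2 + (-6 - 1*5)**2)**2)**2 = (4*(-2 + (-6 - 5)**2)**2)**2 = (4*(-2 + (-11)**2)**2)**2 = (4*(-2 + 121)**2)**2 = (4*119**2)**2 = (4*14161)**2 = 56644**2 = 3208542736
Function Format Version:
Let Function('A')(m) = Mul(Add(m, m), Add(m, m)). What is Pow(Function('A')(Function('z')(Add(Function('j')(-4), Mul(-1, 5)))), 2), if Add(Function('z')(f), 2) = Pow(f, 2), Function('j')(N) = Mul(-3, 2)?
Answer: 3208542736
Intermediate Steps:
Function('j')(N) = -6
Function('z')(f) = Add(-2, Pow(f, 2))
Function('A')(m) = Mul(4, Pow(m, 2)) (Function('A')(m) = Mul(Mul(2, m), Mul(2, m)) = Mul(4, Pow(m, 2)))
Pow(Function('A')(Function('z')(Add(Function('j')(-4), Mul(-1, 5)))), 2) = Pow(Mul(4, Pow(Add(-2, Pow(Add(-6, Mul(-1, 5)), 2)), 2)), 2) = Pow(Mul(4, Pow(Add(-2, Pow(Add(-6, -5), 2)), 2)), 2) = Pow(Mul(4, Pow(Add(-2, Pow(-11, 2)), 2)), 2) = Pow(Mul(4, Pow(Add(-2, 121), 2)), 2) = Pow(Mul(4, Pow(119, 2)), 2) = Pow(Mul(4, 14161), 2) = Pow(56644, 2) = 3208542736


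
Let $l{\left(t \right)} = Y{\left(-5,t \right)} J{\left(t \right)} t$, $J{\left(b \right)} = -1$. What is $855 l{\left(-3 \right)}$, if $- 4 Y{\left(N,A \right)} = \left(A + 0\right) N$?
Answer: $- \frac{38475}{4} \approx -9618.8$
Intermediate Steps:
$Y{\left(N,A \right)} = - \frac{A N}{4}$ ($Y{\left(N,A \right)} = - \frac{\left(A + 0\right) N}{4} = - \frac{A N}{4}$)
$l{\left(t \right)} = - \frac{5 t^{2}}{4}$ ($l{\left(t \right)} = \left(- \frac{1}{4}\right) t \left(-5\right) \left(-1\right) t = \frac{5 t}{4} \left(-1\right) t = - \frac{5 t}{4} t = - \frac{5 t^{2}}{4}$)
$855 l{\left(-3 \right)} = 855 \left(- \frac{5 \left(-3\right)^{2}}{4}\right) = 855 \left(\left(- \frac{5}{4}\right) 9\right) = 855 \left(- \frac{45}{4}\right) = - \frac{38475}{4}$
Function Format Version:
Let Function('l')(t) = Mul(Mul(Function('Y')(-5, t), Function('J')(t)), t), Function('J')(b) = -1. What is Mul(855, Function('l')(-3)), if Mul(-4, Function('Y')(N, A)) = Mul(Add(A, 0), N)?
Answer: Rational(-38475, 4) ≈ -9618.8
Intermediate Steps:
Function('Y')(N, A) = Mul(Rational(-1, 4), A, N) (Function('Y')(N, A) = Mul(Rational(-1, 4), Mul(Add(A, 0), N)) = Mul(Rational(-1, 4), Mul(A, N)) = Mul(Rational(-1, 4), A, N))
Function('l')(t) = Mul(Rational(-5, 4), Pow(t, 2)) (Function('l')(t) = Mul(Mul(Mul(Rational(-1, 4), t, -5), -1), t) = Mul(Mul(Mul(Rational(5, 4), t), -1), t) = Mul(Mul(Rational(-5, 4), t), t) = Mul(Rational(-5, 4), Pow(t, 2)))
Mul(855, Function('l')(-3)) = Mul(855, Mul(Rational(-5, 4), Pow(-3, 2))) = Mul(855, Mul(Rational(-5, 4), 9)) = Mul(855, Rational(-45, 4)) = Rational(-38475, 4)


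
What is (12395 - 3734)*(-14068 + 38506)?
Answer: 211657518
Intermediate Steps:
(12395 - 3734)*(-14068 + 38506) = 8661*24438 = 211657518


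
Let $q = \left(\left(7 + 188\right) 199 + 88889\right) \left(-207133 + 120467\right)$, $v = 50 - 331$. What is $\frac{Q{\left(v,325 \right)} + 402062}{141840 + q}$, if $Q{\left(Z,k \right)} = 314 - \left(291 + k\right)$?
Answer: $- \frac{100440}{2766646591} \approx -3.6304 \cdot 10^{-5}$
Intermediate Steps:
$v = -281$ ($v = 50 - 331 = -281$)
$Q{\left(Z,k \right)} = 23 - k$
$q = -11066728204$ ($q = \left(195 \cdot 199 + 88889\right) \left(-86666\right) = \left(38805 + 88889\right) \left(-86666\right) = 127694 \left(-86666\right) = -11066728204$)
$\frac{Q{\left(v,325 \right)} + 402062}{141840 + q} = \frac{\left(23 - 325\right) + 402062}{141840 - 11066728204} = \frac{\left(23 - 325\right) + 402062}{-11066586364} = \left(-302 + 402062\right) \left(- \frac{1}{11066586364}\right) = 401760 \left(- \frac{1}{11066586364}\right) = - \frac{100440}{2766646591}$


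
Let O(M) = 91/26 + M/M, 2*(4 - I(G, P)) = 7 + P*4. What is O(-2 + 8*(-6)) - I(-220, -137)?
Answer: -270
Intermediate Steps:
I(G, P) = ½ - 2*P (I(G, P) = 4 - (7 + P*4)/2 = 4 - (7 + 4*P)/2 = 4 + (-7/2 - 2*P) = ½ - 2*P)
O(M) = 9/2 (O(M) = 91*(1/26) + 1 = 7/2 + 1 = 9/2)
O(-2 + 8*(-6)) - I(-220, -137) = 9/2 - (½ - 2*(-137)) = 9/2 - (½ + 274) = 9/2 - 1*549/2 = 9/2 - 549/2 = -270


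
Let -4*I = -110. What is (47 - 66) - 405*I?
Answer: -22313/2 ≈ -11157.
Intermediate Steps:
I = 55/2 (I = -¼*(-110) = 55/2 ≈ 27.500)
(47 - 66) - 405*I = (47 - 66) - 405*55/2 = -19 - 22275/2 = -22313/2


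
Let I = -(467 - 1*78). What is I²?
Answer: 151321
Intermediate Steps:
I = -389 (I = -(467 - 78) = -1*389 = -389)
I² = (-389)² = 151321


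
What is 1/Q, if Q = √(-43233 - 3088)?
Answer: -I*√46321/46321 ≈ -0.0046463*I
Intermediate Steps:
Q = I*√46321 (Q = √(-46321) = I*√46321 ≈ 215.22*I)
1/Q = 1/(I*√46321) = -I*√46321/46321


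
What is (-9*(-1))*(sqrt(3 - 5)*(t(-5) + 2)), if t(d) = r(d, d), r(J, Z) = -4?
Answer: -18*I*sqrt(2) ≈ -25.456*I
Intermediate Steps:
t(d) = -4
(-9*(-1))*(sqrt(3 - 5)*(t(-5) + 2)) = (-9*(-1))*(sqrt(3 - 5)*(-4 + 2)) = 9*(sqrt(-2)*(-2)) = 9*((I*sqrt(2))*(-2)) = 9*(-2*I*sqrt(2)) = -18*I*sqrt(2)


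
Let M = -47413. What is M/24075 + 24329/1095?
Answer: 35586896/1757475 ≈ 20.249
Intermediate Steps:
M/24075 + 24329/1095 = -47413/24075 + 24329/1095 = 35586896/1757475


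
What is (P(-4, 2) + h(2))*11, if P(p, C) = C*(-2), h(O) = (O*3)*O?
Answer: 88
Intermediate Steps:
h(O) = 3*O**2 (h(O) = (3*O)*O = 3*O**2)
P(p, C) = -2*C
(P(-4, 2) + h(2))*11 = (-2*2 + 3*2**2)*11 = (-4 + 3*4)*11 = (-4 + 12)*11 = 8*11 = 88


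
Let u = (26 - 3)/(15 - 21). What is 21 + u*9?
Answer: -27/2 ≈ -13.500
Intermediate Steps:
u = -23/6 (u = 23/(-6) = 23*(-⅙) = -23/6 ≈ -3.8333)
21 + u*9 = 21 - 23/6*9 = 21 - 69/2 = -27/2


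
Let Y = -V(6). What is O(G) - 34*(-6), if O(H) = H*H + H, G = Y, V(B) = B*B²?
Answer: 46644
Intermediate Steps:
V(B) = B³
Y = -216 (Y = -1*6³ = -1*216 = -216)
G = -216
O(H) = H + H² (O(H) = H² + H = H + H²)
O(G) - 34*(-6) = -216*(1 - 216) - 34*(-6) = -216*(-215) + 204 = 46440 + 204 = 46644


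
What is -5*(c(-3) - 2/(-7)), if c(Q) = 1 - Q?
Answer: -150/7 ≈ -21.429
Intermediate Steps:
-5*(c(-3) - 2/(-7)) = -5*((1 - 1*(-3)) - 2/(-7)) = -5*((1 + 3) - 2*(-1/7)) = -5*(4 + 2/7) = -5*30/7 = -150/7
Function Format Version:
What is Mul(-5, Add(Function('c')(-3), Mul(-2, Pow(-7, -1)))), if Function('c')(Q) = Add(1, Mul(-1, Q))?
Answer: Rational(-150, 7) ≈ -21.429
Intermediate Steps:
Mul(-5, Add(Function('c')(-3), Mul(-2, Pow(-7, -1)))) = Mul(-5, Add(Add(1, Mul(-1, -3)), Mul(-2, Pow(-7, -1)))) = Mul(-5, Add(Add(1, 3), Mul(-2, Rational(-1, 7)))) = Mul(-5, Add(4, Rational(2, 7))) = Mul(-5, Rational(30, 7)) = Rational(-150, 7)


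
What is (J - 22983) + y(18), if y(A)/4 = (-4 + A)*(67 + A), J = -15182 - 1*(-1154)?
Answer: -32251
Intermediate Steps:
J = -14028 (J = -15182 + 1154 = -14028)
y(A) = 4*(-4 + A)*(67 + A) (y(A) = 4*((-4 + A)*(67 + A)) = 4*(-4 + A)*(67 + A))
(J - 22983) + y(18) = (-14028 - 22983) + (-1072 + 4*18² + 252*18) = -37011 + (-1072 + 4*324 + 4536) = -37011 + (-1072 + 1296 + 4536) = -37011 + 4760 = -32251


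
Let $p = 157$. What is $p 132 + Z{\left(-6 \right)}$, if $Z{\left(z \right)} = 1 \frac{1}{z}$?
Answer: $\frac{124343}{6} \approx 20724.0$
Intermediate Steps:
$Z{\left(z \right)} = \frac{1}{z}$
$p 132 + Z{\left(-6 \right)} = 157 \cdot 132 + \frac{1}{-6} = 20724 - \frac{1}{6} = \frac{124343}{6}$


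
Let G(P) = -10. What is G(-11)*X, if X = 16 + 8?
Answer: -240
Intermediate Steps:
X = 24
G(-11)*X = -10*24 = -240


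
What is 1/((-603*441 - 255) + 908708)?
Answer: 1/642530 ≈ 1.5563e-6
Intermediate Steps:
1/((-603*441 - 255) + 908708) = 1/((-265923 - 255) + 908708) = 1/(-266178 + 908708) = 1/642530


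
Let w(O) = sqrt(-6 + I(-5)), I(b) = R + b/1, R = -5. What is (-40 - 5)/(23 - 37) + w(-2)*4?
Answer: 45/14 + 16*I ≈ 3.2143 + 16.0*I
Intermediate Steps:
I(b) = -5 + b (I(b) = -5 + b/1 = -5 + b*1 = -5 + b)
w(O) = 4*I (w(O) = sqrt(-6 + (-5 - 5)) = sqrt(-6 - 10) = sqrt(-16) = 4*I)
(-40 - 5)/(23 - 37) + w(-2)*4 = (-40 - 5)/(23 - 37) + (4*I)*4 = -45/(-14) + 16*I = -45*(-1/14) + 16*I = 45/14 + 16*I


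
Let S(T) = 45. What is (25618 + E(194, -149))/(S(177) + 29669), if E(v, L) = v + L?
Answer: 25663/29714 ≈ 0.86367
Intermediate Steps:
E(v, L) = L + v
(25618 + E(194, -149))/(S(177) + 29669) = (25618 + (-149 + 194))/(45 + 29669) = (25618 + 45)/29714 = 25663*(1/29714) = 25663/29714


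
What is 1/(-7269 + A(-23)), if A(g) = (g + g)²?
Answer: -1/5153 ≈ -0.00019406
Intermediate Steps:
A(g) = 4*g² (A(g) = (2*g)² = 4*g²)
1/(-7269 + A(-23)) = 1/(-7269 + 4*(-23)²) = 1/(-7269 + 4*529) = 1/(-7269 + 2116) = 1/(-5153) = -1/5153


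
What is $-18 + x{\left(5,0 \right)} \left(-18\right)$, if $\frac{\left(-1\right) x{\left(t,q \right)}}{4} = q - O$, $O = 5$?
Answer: $-378$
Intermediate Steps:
$x{\left(t,q \right)} = 20 - 4 q$ ($x{\left(t,q \right)} = - 4 \left(q - 5\right) = - 4 \left(-5 + q\right) = 20 - 4 q$)
$-18 + x{\left(5,0 \right)} \left(-18\right) = -18 + \left(20 - 0\right) \left(-18\right) = -18 + \left(20 + 0\right) \left(-18\right) = -18 + 20 \left(-18\right) = -18 - 360 = -378$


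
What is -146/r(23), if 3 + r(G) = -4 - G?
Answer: 73/15 ≈ 4.8667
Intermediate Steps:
r(G) = -7 - G (r(G) = -3 + (-4 - G) = -7 - G)
-146/r(23) = -146/(-7 - 1*23) = -146/(-7 - 23) = -146/(-30) = -146*(-1/30) = 73/15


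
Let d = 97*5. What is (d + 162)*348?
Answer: 225156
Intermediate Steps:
d = 485
(d + 162)*348 = (485 + 162)*348 = 647*348 = 225156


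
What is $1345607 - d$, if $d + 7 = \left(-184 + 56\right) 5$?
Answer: $1346254$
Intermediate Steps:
$d = -647$ ($d = -7 + \left(-184 + 56\right) 5 = -7 - 640 = -647$)
$1345607 - d = 1345607 - -647 = 1345607 + 647 = 1346254$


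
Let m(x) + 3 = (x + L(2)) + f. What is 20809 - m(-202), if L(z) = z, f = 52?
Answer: 20960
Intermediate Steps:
m(x) = 51 + x (m(x) = -3 + ((x + 2) + 52) = -3 + ((2 + x) + 52) = -3 + (54 + x) = 51 + x)
20809 - m(-202) = 20809 - (51 - 202) = 20809 - 1*(-151) = 20809 + 151 = 20960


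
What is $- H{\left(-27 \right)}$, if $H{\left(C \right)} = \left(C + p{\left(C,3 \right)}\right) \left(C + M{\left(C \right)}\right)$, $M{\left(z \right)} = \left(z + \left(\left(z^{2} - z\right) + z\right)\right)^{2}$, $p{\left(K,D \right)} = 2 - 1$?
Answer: $12812202$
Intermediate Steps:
$p{\left(K,D \right)} = 1$ ($p{\left(K,D \right)} = 2 - 1 = 1$)
$M{\left(z \right)} = \left(z + z^{2}\right)^{2}$
$H{\left(C \right)} = \left(1 + C\right) \left(C + C^{2} \left(1 + C\right)^{2}\right)$ ($H{\left(C \right)} = \left(C + 1\right) \left(C + C^{2} \left(1 + C\right)^{2}\right) = \left(1 + C\right) \left(C + C^{2} \left(1 + C\right)^{2}\right)$)
$- H{\left(-27 \right)} = - \left(-27\right) \left(1 - 27 - 27 \left(1 - 27\right)^{2} + \left(-27\right)^{2} \left(1 - 27\right)^{2}\right) = - \left(-27\right) \left(1 - 27 - 27 \left(-26\right)^{2} + 729 \left(-26\right)^{2}\right) = - \left(-27\right) \left(1 - 27 - 18252 + 729 \cdot 676\right) = - \left(-27\right) \left(1 - 27 - 18252 + 492804\right) = - \left(-27\right) 474526 = \left(-1\right) \left(-12812202\right) = 12812202$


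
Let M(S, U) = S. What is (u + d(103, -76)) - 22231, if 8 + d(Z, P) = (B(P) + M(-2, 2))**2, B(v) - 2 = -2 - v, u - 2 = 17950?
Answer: 1189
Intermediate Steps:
u = 17952 (u = 2 + 17950 = 17952)
B(v) = -v (B(v) = 2 + (-2 - v) = -v)
d(Z, P) = -8 + (-2 - P)**2 (d(Z, P) = -8 + (-P - 2)**2 = -8 + (-2 - P)**2)
(u + d(103, -76)) - 22231 = (17952 + (-8 + (2 - 76)**2)) - 22231 = (17952 + (-8 + (-74)**2)) - 22231 = (17952 + (-8 + 5476)) - 22231 = (17952 + 5468) - 22231 = 23420 - 22231 = 1189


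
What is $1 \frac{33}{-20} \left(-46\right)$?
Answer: $\frac{759}{10} \approx 75.9$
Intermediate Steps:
$1 \frac{33}{-20} \left(-46\right) = 1 \cdot 33 \left(- \frac{1}{20}\right) \left(-46\right) = 1 \left(- \frac{33}{20}\right) \left(-46\right) = \left(- \frac{33}{20}\right) \left(-46\right) = \frac{759}{10}$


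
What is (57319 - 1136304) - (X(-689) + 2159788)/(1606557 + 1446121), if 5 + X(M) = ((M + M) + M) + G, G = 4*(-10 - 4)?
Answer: -1646897964745/1526339 ≈ -1.0790e+6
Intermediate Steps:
G = -56 (G = 4*(-14) = -56)
X(M) = -61 + 3*M (X(M) = -5 + (((M + M) + M) - 56) = -5 + ((2*M + M) - 56) = -5 + (3*M - 56) = -5 + (-56 + 3*M) = -61 + 3*M)
(57319 - 1136304) - (X(-689) + 2159788)/(1606557 + 1446121) = (57319 - 1136304) - ((-61 + 3*(-689)) + 2159788)/(1606557 + 1446121) = -1078985 - ((-61 - 2067) + 2159788)/3052678 = -1078985 - (-2128 + 2159788)/3052678 = -1078985 - 2157660/3052678 = -1078985 - 1*1078830/1526339 = -1078985 - 1078830/1526339 = -1646897964745/1526339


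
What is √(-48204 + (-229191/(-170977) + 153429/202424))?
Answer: 15*I*√64153602984761181118282/17304924124 ≈ 219.55*I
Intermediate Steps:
√(-48204 + (-229191/(-170977) + 153429/202424)) = √(-48204 + (-229191*(-1/170977) + 153429*(1/202424))) = √(-48204 + (229191/170977 + 153429/202424)) = √(-48204 + 72626589117/34609848248) = √(-1668260498357475/34609848248) = 15*I*√64153602984761181118282/17304924124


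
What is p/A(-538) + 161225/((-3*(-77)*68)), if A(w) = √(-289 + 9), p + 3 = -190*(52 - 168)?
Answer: 161225/15708 - 22037*I*√70/140 ≈ 10.264 - 1317.0*I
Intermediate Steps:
p = 22037 (p = -3 - 190*(52 - 168) = -3 - 190*(-116) = -3 + 22040 = 22037)
A(w) = 2*I*√70 (A(w) = √(-280) = 2*I*√70)
p/A(-538) + 161225/((-3*(-77)*68)) = 22037/((2*I*√70)) + 161225/((-3*(-77)*68)) = 22037*(-I*√70/140) + 161225/((231*68)) = -22037*I*√70/140 + 161225/15708 = 161225/15708 - 22037*I*√70/140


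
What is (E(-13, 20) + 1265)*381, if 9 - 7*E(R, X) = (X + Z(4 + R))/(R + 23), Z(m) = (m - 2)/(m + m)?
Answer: 202583923/420 ≈ 4.8234e+5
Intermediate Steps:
Z(m) = (-2 + m)/(2*m) (Z(m) = (-2 + m)/((2*m)) = (-2 + m)*(1/(2*m)) = (-2 + m)/(2*m))
E(R, X) = 9/7 - (X + (2 + R)/(2*(4 + R)))/(7*(23 + R)) (E(R, X) = 9/7 - (X + (-2 + (4 + R))/(2*(4 + R)))/(7*(R + 23)) = 9/7 - (X + (2 + R)/(2*(4 + R)))/(7*(23 + R)))
(E(-13, 20) + 1265)*381 = ((-2 - 1*(-13) + 2*(4 - 13)*(207 - 1*20 + 9*(-13)))/(14*(4 - 13)*(23 - 13)) + 1265)*381 = ((1/14)*(-2 + 13 + 2*(-9)*(207 - 20 - 117))/(-9*10) + 1265)*381 = ((1/14)*(-1/9)*(1/10)*(-2 + 13 + 2*(-9)*70) + 1265)*381 = ((1/14)*(-1/9)*(1/10)*(-2 + 13 - 1260) + 1265)*381 = ((1/14)*(-1/9)*(1/10)*(-1249) + 1265)*381 = (1249/1260 + 1265)*381 = (1595149/1260)*381 = 202583923/420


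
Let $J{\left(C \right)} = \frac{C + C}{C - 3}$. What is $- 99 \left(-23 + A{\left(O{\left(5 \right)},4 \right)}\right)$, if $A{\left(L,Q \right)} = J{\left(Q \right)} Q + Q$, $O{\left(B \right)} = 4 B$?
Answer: $-1287$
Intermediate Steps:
$J{\left(C \right)} = \frac{2 C}{-3 + C}$
$A{\left(L,Q \right)} = Q + \frac{2 Q^{2}}{-3 + Q}$ ($A{\left(L,Q \right)} = \frac{2 Q}{-3 + Q} Q + Q = \frac{2 Q^{2}}{-3 + Q} + Q = Q + \frac{2 Q^{2}}{-3 + Q}$)
$- 99 \left(-23 + A{\left(O{\left(5 \right)},4 \right)}\right) = - 99 \left(-23 + 3 \cdot 4 \frac{1}{-3 + 4} \left(-1 + 4\right)\right) = - 99 \left(-23 + 3 \cdot 4 \cdot 1^{-1} \cdot 3\right) = - 99 \left(-23 + 3 \cdot 4 \cdot 1 \cdot 3\right) = - 99 \left(-23 + 36\right) = \left(-99\right) 13 = -1287$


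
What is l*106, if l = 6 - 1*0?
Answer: 636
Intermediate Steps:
l = 6 (l = 6 + 0 = 6)
l*106 = 6*106 = 636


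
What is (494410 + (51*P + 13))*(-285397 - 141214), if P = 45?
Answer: -211905362698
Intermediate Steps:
(494410 + (51*P + 13))*(-285397 - 141214) = (494410 + (51*45 + 13))*(-285397 - 141214) = (494410 + (2295 + 13))*(-426611) = (494410 + 2308)*(-426611) = 496718*(-426611) = -211905362698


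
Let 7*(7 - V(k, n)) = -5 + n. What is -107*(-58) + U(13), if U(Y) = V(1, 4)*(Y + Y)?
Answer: 44742/7 ≈ 6391.7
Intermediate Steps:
V(k, n) = 54/7 - n/7 (V(k, n) = 7 - (-5 + n)/7 = 7 + (5/7 - n/7) = 54/7 - n/7)
U(Y) = 100*Y/7 (U(Y) = (54/7 - 1/7*4)*(Y + Y) = (54/7 - 4/7)*(2*Y) = 50*(2*Y)/7 = 100*Y/7)
-107*(-58) + U(13) = -107*(-58) + (100/7)*13 = 6206 + 1300/7 = 44742/7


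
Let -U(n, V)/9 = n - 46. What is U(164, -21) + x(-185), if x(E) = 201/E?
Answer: -196671/185 ≈ -1063.1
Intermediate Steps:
U(n, V) = 414 - 9*n (U(n, V) = -9*(n - 46) = -9*(-46 + n) = 414 - 9*n)
U(164, -21) + x(-185) = (414 - 9*164) + 201/(-185) = (414 - 1476) + 201*(-1/185) = -1062 - 201/185 = -196671/185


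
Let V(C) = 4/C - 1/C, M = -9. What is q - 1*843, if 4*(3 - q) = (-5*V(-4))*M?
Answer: -13305/16 ≈ -831.56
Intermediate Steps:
V(C) = 3/C
q = 183/16 (q = 3 - (-15/(-4))*(-9)/4 = 3 - (-15*(-1)/4)*(-9)/4 = 3 - (-5*(-¾))*(-9)/4 = 3 - 15*(-9)/16 = 3 - ¼*(-135/4) = 3 + 135/16 = 183/16 ≈ 11.438)
q - 1*843 = 183/16 - 1*843 = 183/16 - 843 = -13305/16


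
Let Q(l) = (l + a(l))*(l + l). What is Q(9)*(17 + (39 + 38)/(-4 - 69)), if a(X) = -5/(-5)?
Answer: 209520/73 ≈ 2870.1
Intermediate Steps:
a(X) = 1 (a(X) = -5*(-⅕) = 1)
Q(l) = 2*l*(1 + l) (Q(l) = (l + 1)*(l + l) = (1 + l)*(2*l) = 2*l*(1 + l))
Q(9)*(17 + (39 + 38)/(-4 - 69)) = (2*9*(1 + 9))*(17 + (39 + 38)/(-4 - 69)) = (2*9*10)*(17 + 77/(-73)) = 180*(17 + 77*(-1/73)) = 180*(17 - 77/73) = 180*(1164/73) = 209520/73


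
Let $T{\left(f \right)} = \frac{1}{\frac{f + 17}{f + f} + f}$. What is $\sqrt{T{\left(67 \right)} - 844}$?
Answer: $\frac{i \sqrt{17326983507}}{4531} \approx 29.051 i$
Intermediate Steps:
$T{\left(f \right)} = \frac{1}{f + \frac{17 + f}{2 f}}$ ($T{\left(f \right)} = \frac{1}{\frac{17 + f}{2 f} + f} = \frac{1}{f + \frac{17 + f}{2 f}}$)
$\sqrt{T{\left(67 \right)} - 844} = \sqrt{2 \cdot 67 \frac{1}{17 + 67 + 2 \cdot 67^{2}} - 844} = \sqrt{2 \cdot 67 \frac{1}{17 + 67 + 2 \cdot 4489} - 844} = \sqrt{2 \cdot 67 \frac{1}{17 + 67 + 8978} - 844} = \sqrt{2 \cdot 67 \cdot \frac{1}{9062} - 844} = \sqrt{\frac{67}{4531} - 844} = \sqrt{- \frac{3824097}{4531}} = \frac{i \sqrt{17326983507}}{4531}$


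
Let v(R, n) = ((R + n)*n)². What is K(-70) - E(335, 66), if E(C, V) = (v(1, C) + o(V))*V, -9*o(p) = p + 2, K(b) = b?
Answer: -2508611211514/3 ≈ -8.3620e+11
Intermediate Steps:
v(R, n) = n²*(R + n)² (v(R, n) = (n*(R + n))² = n²*(R + n)²)
o(p) = -2/9 - p/9 (o(p) = -(p + 2)/9 = -(2 + p)/9 = -2/9 - p/9)
E(C, V) = V*(-2/9 - V/9 + C²*(1 + C)²) (E(C, V) = (C²*(1 + C)² + (-2/9 - V/9))*V = (-2/9 - V/9 + C²*(1 + C)²)*V = V*(-2/9 - V/9 + C²*(1 + C)²))
K(-70) - E(335, 66) = -70 - (-1)*66*(2 + 66 - 9*335²*(1 + 335)²)/9 = -70 - (-1)*66*(2 + 66 - 9*112225*336²)/9 = -70 - (-1)*66*(2 + 66 - 9*112225*112896)/9 = -70 - (-1)*66*(2 + 66 - 114027782400)/9 = -70 - (-1)*66*(-114027782332)/9 = -70 - 1*2508611211304/3 = -70 - 2508611211304/3 = -2508611211514/3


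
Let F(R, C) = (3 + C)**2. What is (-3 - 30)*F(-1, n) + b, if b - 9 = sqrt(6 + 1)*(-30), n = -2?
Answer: -24 - 30*sqrt(7) ≈ -103.37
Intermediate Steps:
b = 9 - 30*sqrt(7) (b = 9 + sqrt(6 + 1)*(-30) = 9 + sqrt(7)*(-30) = 9 - 30*sqrt(7) ≈ -70.373)
(-3 - 30)*F(-1, n) + b = (-3 - 30)*(3 - 2)**2 + (9 - 30*sqrt(7)) = -33*1**2 + (9 - 30*sqrt(7)) = -33*1 + (9 - 30*sqrt(7)) = -33 + (9 - 30*sqrt(7)) = -24 - 30*sqrt(7)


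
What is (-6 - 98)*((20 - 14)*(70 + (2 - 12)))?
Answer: -37440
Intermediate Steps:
(-6 - 98)*((20 - 14)*(70 + (2 - 12))) = -624*(70 - 10) = -624*60 = -104*360 = -37440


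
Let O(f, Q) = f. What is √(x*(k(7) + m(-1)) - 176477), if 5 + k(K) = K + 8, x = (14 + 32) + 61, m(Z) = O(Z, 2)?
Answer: I*√175514 ≈ 418.94*I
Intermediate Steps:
m(Z) = Z
x = 107 (x = 46 + 61 = 107)
k(K) = 3 + K (k(K) = -5 + (K + 8) = -5 + (8 + K) = 3 + K)
√(x*(k(7) + m(-1)) - 176477) = √(107*((3 + 7) - 1) - 176477) = √(107*(10 - 1) - 176477) = √(107*9 - 176477) = √(963 - 176477) = √(-175514) = I*√175514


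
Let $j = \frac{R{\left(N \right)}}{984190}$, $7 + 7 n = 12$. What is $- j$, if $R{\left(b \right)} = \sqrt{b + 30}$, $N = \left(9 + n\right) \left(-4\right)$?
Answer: $- \frac{i \sqrt{434}}{6889330} \approx - 3.0239 \cdot 10^{-6} i$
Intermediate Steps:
$n = \frac{5}{7}$ ($n = -1 + \frac{1}{7} \cdot 12 = -1 + \frac{12}{7} = \frac{5}{7} \approx 0.71429$)
$N = - \frac{272}{7}$ ($N = \left(9 + \frac{5}{7}\right) \left(-4\right) = \frac{68}{7} \left(-4\right) = - \frac{272}{7} \approx -38.857$)
$R{\left(b \right)} = \sqrt{30 + b}$
$j = \frac{i \sqrt{434}}{6889330}$ ($j = \frac{\sqrt{30 - \frac{272}{7}}}{984190} = \sqrt{- \frac{62}{7}} \cdot \frac{1}{984190} = \frac{i \sqrt{434}}{7} \cdot \frac{1}{984190} = \frac{i \sqrt{434}}{6889330} \approx 3.0239 \cdot 10^{-6} i$)
$- j = - \frac{i \sqrt{434}}{6889330}$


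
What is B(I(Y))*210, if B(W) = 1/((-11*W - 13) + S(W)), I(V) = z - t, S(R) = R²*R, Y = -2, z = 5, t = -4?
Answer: 210/617 ≈ 0.34036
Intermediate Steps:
S(R) = R³
I(V) = 9 (I(V) = 5 - 1*(-4) = 5 + 4 = 9)
B(W) = 1/(-13 + W³ - 11*W) (B(W) = 1/((-11*W - 13) + W³) = 1/((-13 - 11*W) + W³) = 1/(-13 + W³ - 11*W))
B(I(Y))*210 = 210/(-13 + 9³ - 11*9) = 210/(-13 + 729 - 99) = 210/617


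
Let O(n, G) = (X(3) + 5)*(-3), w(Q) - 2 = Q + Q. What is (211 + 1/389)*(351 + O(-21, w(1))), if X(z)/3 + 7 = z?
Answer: 30533760/389 ≈ 78493.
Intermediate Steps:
X(z) = -21 + 3*z
w(Q) = 2 + 2*Q (w(Q) = 2 + (Q + Q) = 2 + 2*Q)
O(n, G) = 21 (O(n, G) = ((-21 + 3*3) + 5)*(-3) = ((-21 + 9) + 5)*(-3) = (-12 + 5)*(-3) = -7*(-3) = 21)
(211 + 1/389)*(351 + O(-21, w(1))) = (211 + 1/389)*(351 + 21) = (211 + 1/389)*372 = (82080/389)*372 = 30533760/389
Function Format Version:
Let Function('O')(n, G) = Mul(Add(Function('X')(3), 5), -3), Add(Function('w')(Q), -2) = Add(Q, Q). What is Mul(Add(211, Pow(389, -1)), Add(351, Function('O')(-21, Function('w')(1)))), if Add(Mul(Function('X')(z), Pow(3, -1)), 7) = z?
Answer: Rational(30533760, 389) ≈ 78493.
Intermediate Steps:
Function('X')(z) = Add(-21, Mul(3, z))
Function('w')(Q) = Add(2, Mul(2, Q)) (Function('w')(Q) = Add(2, Add(Q, Q)) = Add(2, Mul(2, Q)))
Function('O')(n, G) = 21 (Function('O')(n, G) = Mul(Add(Add(-21, Mul(3, 3)), 5), -3) = Mul(Add(Add(-21, 9), 5), -3) = Mul(Add(-12, 5), -3) = Mul(-7, -3) = 21)
Mul(Add(211, Pow(389, -1)), Add(351, Function('O')(-21, Function('w')(1)))) = Mul(Add(211, Pow(389, -1)), Add(351, 21)) = Mul(Add(211, Rational(1, 389)), 372) = Mul(Rational(82080, 389), 372) = Rational(30533760, 389)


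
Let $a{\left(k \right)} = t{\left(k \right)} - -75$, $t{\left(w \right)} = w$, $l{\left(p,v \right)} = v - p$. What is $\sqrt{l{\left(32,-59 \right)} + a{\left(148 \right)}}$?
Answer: $2 \sqrt{33} \approx 11.489$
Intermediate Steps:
$a{\left(k \right)} = 75 + k$ ($a{\left(k \right)} = k - -75 = k + 75 = 75 + k$)
$\sqrt{l{\left(32,-59 \right)} + a{\left(148 \right)}} = \sqrt{\left(-59 - 32\right) + \left(75 + 148\right)} = \sqrt{\left(-59 - 32\right) + 223} = \sqrt{-91 + 223} = \sqrt{132} = 2 \sqrt{33}$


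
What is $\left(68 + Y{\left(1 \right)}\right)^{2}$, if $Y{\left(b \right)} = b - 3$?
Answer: $4356$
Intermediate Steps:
$Y{\left(b \right)} = -3 + b$ ($Y{\left(b \right)} = b - 3 = -3 + b$)
$\left(68 + Y{\left(1 \right)}\right)^{2} = \left(68 + \left(-3 + 1\right)\right)^{2} = \left(68 - 2\right)^{2} = 66^{2} = 4356$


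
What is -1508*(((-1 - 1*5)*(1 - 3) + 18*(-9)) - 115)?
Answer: 399620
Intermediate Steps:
-1508*(((-1 - 1*5)*(1 - 3) + 18*(-9)) - 115) = -1508*(((-1 - 5)*(-2) - 162) - 115) = -1508*((-6*(-2) - 162) - 115) = -1508*((12 - 162) - 115) = -1508*(-150 - 115) = -1508*(-265) = 399620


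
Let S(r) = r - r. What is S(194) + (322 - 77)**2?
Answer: 60025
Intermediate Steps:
S(r) = 0
S(194) + (322 - 77)**2 = 0 + (322 - 77)**2 = 0 + 245**2 = 0 + 60025 = 60025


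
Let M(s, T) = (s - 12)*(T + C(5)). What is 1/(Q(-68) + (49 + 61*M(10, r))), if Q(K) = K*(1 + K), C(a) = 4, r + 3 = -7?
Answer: 1/5337 ≈ 0.00018737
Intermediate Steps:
r = -10 (r = -3 - 7 = -10)
M(s, T) = (-12 + s)*(4 + T) (M(s, T) = (s - 12)*(T + 4) = (-12 + s)*(4 + T))
1/(Q(-68) + (49 + 61*M(10, r))) = 1/(-68*(1 - 68) + (49 + 61*(-48 - 12*(-10) + 4*10 - 10*10))) = 1/(-68*(-67) + (49 + 61*(-48 + 120 + 40 - 100))) = 1/(4556 + (49 + 61*12)) = 1/(4556 + (49 + 732)) = 1/(4556 + 781) = 1/5337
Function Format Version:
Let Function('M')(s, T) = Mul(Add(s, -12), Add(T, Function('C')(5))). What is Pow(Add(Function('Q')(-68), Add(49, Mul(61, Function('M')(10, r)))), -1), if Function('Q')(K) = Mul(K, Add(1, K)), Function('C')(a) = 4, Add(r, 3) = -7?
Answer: Rational(1, 5337) ≈ 0.00018737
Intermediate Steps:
r = -10 (r = Add(-3, -7) = -10)
Function('M')(s, T) = Mul(Add(-12, s), Add(4, T)) (Function('M')(s, T) = Mul(Add(s, -12), Add(T, 4)) = Mul(Add(-12, s), Add(4, T)))
Pow(Add(Function('Q')(-68), Add(49, Mul(61, Function('M')(10, r)))), -1) = Pow(Add(Mul(-68, Add(1, -68)), Add(49, Mul(61, Add(-48, Mul(-12, -10), Mul(4, 10), Mul(-10, 10))))), -1) = Pow(Add(Mul(-68, -67), Add(49, Mul(61, Add(-48, 120, 40, -100)))), -1) = Pow(Add(4556, Add(49, Mul(61, 12))), -1) = Pow(Add(4556, Add(49, 732)), -1) = Pow(Add(4556, 781), -1) = Pow(5337, -1) = Rational(1, 5337)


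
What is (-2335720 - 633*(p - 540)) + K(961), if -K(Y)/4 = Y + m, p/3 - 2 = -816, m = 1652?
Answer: -458566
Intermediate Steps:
p = -2442 (p = 6 + 3*(-816) = 6 - 2448 = -2442)
K(Y) = -6608 - 4*Y (K(Y) = -4*(Y + 1652) = -4*(1652 + Y) = -6608 - 4*Y)
(-2335720 - 633*(p - 540)) + K(961) = (-2335720 - 633*(-2442 - 540)) + (-6608 - 4*961) = (-2335720 - 633*(-2982)) + (-6608 - 3844) = (-2335720 + 1887606) - 10452 = -448114 - 10452 = -458566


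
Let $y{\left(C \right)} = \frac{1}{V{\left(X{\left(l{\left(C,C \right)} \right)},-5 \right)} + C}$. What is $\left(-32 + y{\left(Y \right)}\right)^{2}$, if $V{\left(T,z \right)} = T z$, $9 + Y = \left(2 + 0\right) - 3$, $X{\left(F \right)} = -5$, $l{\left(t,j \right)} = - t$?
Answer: $\frac{229441}{225} \approx 1019.7$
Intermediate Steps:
$Y = -10$ ($Y = -9 + \left(\left(2 + 0\right) - 3\right) = -9 + \left(2 - 3\right) = -9 - 1 = -10$)
$y{\left(C \right)} = \frac{1}{25 + C}$ ($y{\left(C \right)} = \frac{1}{\left(-5\right) \left(-5\right) + C} = \frac{1}{25 + C}$)
$\left(-32 + y{\left(Y \right)}\right)^{2} = \left(-32 + \frac{1}{25 - 10}\right)^{2} = \left(-32 + \frac{1}{15}\right)^{2} = \left(- \frac{479}{15}\right)^{2} = \frac{229441}{225}$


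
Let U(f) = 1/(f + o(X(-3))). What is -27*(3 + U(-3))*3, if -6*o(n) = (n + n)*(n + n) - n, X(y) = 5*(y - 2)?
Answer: -617463/2543 ≈ -242.81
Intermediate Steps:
X(y) = -10 + 5*y (X(y) = 5*(-2 + y) = -10 + 5*y)
o(n) = -2*n²/3 + n/6 (o(n) = -((n + n)*(n + n) - n)/6 = -((2*n)*(2*n) - n)/6 = -(4*n² - n)/6 = -(-n + 4*n²)/6 = -2*n²/3 + n/6)
U(f) = 1/(-2525/6 + f) (U(f) = 1/(f + (-10 + 5*(-3))*(1 - 4*(-10 + 5*(-3)))/6) = 1/(f + (-10 - 15)*(1 - 4*(-10 - 15))/6) = 1/(f + (⅙)*(-25)*(1 - 4*(-25))) = 1/(f + (⅙)*(-25)*(1 + 100)) = 1/(f + (⅙)*(-25)*101) = 1/(f - 2525/6) = 1/(-2525/6 + f))
-27*(3 + U(-3))*3 = -27*(3 + 6/(-2525 + 6*(-3)))*3 = -27*(3 + 6/(-2525 - 18))*3 = -27*(3 + 6/(-2543))*3 = -27*(3 + 6*(-1/2543))*3 = -27*(3 - 6/2543)*3 = -205821*3/2543 = -27*22869/2543 = -617463/2543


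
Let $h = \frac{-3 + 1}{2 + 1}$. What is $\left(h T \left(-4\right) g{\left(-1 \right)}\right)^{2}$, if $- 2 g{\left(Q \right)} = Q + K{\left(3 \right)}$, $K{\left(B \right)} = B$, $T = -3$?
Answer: $64$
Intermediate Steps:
$g{\left(Q \right)} = - \frac{3}{2} - \frac{Q}{2}$ ($g{\left(Q \right)} = - \frac{Q + 3}{2} = - \frac{3 + Q}{2} = - \frac{3}{2} - \frac{Q}{2}$)
$h = - \frac{2}{3} \approx -0.66667$
$\left(h T \left(-4\right) g{\left(-1 \right)}\right)^{2} = \left(\left(- \frac{2}{3}\right) \left(-3\right) \left(-4\right) \left(- \frac{3}{2} - - \frac{1}{2}\right)\right)^{2} = \left(2 \left(-4\right) \left(- \frac{3}{2} + \frac{1}{2}\right)\right)^{2} = \left(\left(-8\right) \left(-1\right)\right)^{2} = 8^{2} = 64$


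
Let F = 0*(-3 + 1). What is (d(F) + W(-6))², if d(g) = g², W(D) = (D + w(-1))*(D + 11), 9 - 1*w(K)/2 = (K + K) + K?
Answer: 8100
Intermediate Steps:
w(K) = 18 - 6*K (w(K) = 18 - 2*((K + K) + K) = 18 - 2*(2*K + K) = 18 - 6*K)
W(D) = (11 + D)*(24 + D) (W(D) = (D + (18 - 6*(-1)))*(D + 11) = (D + (18 + 6))*(11 + D) = (D + 24)*(11 + D) = (24 + D)*(11 + D) = (11 + D)*(24 + D))
F = 0 (F = 0*(-2) = 0)
(d(F) + W(-6))² = (0² + (264 + (-6)² + 35*(-6)))² = (0 + (264 + 36 - 210))² = (0 + 90)² = 90² = 8100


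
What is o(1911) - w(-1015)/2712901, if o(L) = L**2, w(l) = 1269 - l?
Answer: 9907300130537/2712901 ≈ 3.6519e+6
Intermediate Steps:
o(1911) - w(-1015)/2712901 = 1911**2 - (1269 - 1*(-1015))/2712901 = 3651921 - (1269 + 1015)/2712901 = 3651921 - 2284/2712901 = 9907300130537/2712901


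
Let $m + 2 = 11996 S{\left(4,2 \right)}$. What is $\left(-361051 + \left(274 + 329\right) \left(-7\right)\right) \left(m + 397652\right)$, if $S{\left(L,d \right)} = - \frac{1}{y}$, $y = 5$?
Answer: $- \frac{721870251088}{5} \approx -1.4437 \cdot 10^{11}$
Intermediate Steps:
$S{\left(L,d \right)} = - \frac{1}{5}$
$m = - \frac{12006}{5}$ ($m = -2 + 11996 \left(- \frac{1}{5}\right) = -2 - \frac{11996}{5} = - \frac{12006}{5} \approx -2401.2$)
$\left(-361051 + \left(274 + 329\right) \left(-7\right)\right) \left(m + 397652\right) = \left(-361051 + \left(274 + 329\right) \left(-7\right)\right) \left(- \frac{12006}{5} + 397652\right) = \left(-361051 + 603 \left(-7\right)\right) \frac{1976254}{5} = \left(-361051 - 4221\right) \frac{1976254}{5} = \left(-365272\right) \frac{1976254}{5} = - \frac{721870251088}{5}$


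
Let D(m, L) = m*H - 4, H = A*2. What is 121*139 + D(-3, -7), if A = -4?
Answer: 16839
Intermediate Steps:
H = -8 (H = -4*2 = -8)
D(m, L) = -4 - 8*m (D(m, L) = m*(-8) - 4 = -8*m - 4 = -4 - 8*m)
121*139 + D(-3, -7) = 121*139 + (-4 - 8*(-3)) = 16819 + (-4 + 24) = 16819 + 20 = 16839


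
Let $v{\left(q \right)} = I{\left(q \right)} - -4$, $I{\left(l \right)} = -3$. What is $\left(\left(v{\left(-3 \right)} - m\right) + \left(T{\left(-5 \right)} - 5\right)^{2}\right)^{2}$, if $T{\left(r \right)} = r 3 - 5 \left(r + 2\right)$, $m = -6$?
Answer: $1024$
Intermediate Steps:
$T{\left(r \right)} = -10 - 2 r$ ($T{\left(r \right)} = 3 r - 5 \left(2 + r\right) = 3 r - \left(10 + 5 r\right) = -10 - 2 r$)
$v{\left(q \right)} = 1$ ($v{\left(q \right)} = -3 - -4 = -3 + 4 = 1$)
$\left(\left(v{\left(-3 \right)} - m\right) + \left(T{\left(-5 \right)} - 5\right)^{2}\right)^{2} = \left(\left(1 - -6\right) + \left(\left(-10 - -10\right) - 5\right)^{2}\right)^{2} = \left(\left(1 + 6\right) + \left(\left(-10 + 10\right) - 5\right)^{2}\right)^{2} = \left(7 + \left(0 - 5\right)^{2}\right)^{2} = \left(7 + \left(-5\right)^{2}\right)^{2} = \left(7 + 25\right)^{2} = 32^{2} = 1024$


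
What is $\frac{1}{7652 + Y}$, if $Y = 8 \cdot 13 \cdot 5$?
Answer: $\frac{1}{8172} \approx 0.00012237$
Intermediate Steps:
$Y = 520$ ($Y = 104 \cdot 5 = 520$)
$\frac{1}{7652 + Y} = \frac{1}{7652 + 520} = \frac{1}{8172}$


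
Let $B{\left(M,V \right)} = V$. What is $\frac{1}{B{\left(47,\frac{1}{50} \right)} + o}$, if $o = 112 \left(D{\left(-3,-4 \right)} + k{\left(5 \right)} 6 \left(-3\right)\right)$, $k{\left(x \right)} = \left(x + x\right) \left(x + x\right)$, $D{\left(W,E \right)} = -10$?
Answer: $- \frac{50}{10135999} \approx -4.9329 \cdot 10^{-6}$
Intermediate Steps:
$k{\left(x \right)} = 4 x^{2}$ ($k{\left(x \right)} = 2 x 2 x = 4 x^{2}$)
$o = -202720$ ($o = 112 \left(-10 + 4 \cdot 5^{2} \cdot 6 \left(-3\right)\right) = 112 \left(-10 + 4 \cdot 25 \cdot 6 \left(-3\right)\right) = 112 \left(-10 + 100 \cdot 6 \left(-3\right)\right) = 112 \left(-10 + 600 \left(-3\right)\right) = 112 \left(-10 - 1800\right) = 112 \left(-1810\right) = -202720$)
$\frac{1}{B{\left(47,\frac{1}{50} \right)} + o} = \frac{1}{\frac{1}{50} - 202720} = \frac{1}{- \frac{10135999}{50}} = - \frac{50}{10135999}$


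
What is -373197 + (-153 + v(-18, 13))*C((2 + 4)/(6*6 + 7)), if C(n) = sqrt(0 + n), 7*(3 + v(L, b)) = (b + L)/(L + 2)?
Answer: -373197 - 17467*sqrt(258)/4816 ≈ -3.7326e+5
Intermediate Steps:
v(L, b) = -3 + (L + b)/(7*(2 + L)) (v(L, b) = -3 + ((b + L)/(L + 2))/7 = -3 + ((L + b)/(2 + L))/7 = -3 + (L + b)/(7*(2 + L)))
C(n) = sqrt(n)
-373197 + (-153 + v(-18, 13))*C((2 + 4)/(6*6 + 7)) = -373197 + (-153 + (-42 + 13 - 20*(-18))/(7*(2 - 18)))*sqrt((2 + 4)/(6*6 + 7)) = -373197 + (-153 + (1/7)*(-42 + 13 + 360)/(-16))*sqrt(6/(36 + 7)) = -373197 + (-153 + (1/7)*(-1/16)*331)*sqrt(6/43) = -373197 + (-153 - 331/112)*sqrt(6*(1/43)) = -373197 - 17467*sqrt(258)/4816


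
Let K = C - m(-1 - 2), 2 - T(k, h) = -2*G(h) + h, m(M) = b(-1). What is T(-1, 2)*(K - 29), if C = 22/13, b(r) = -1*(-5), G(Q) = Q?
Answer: -1680/13 ≈ -129.23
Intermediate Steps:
b(r) = 5
m(M) = 5
C = 22/13 (C = 22*(1/13) = 22/13 ≈ 1.6923)
T(k, h) = 2 + h (T(k, h) = 2 - (-2*h + h) = 2 - (-1)*h = 2 + h)
K = -43/13 (K = 22/13 - 1*5 = 22/13 - 5 = -43/13 ≈ -3.3077)
T(-1, 2)*(K - 29) = (2 + 2)*(-43/13 - 29) = 4*(-420/13) = -1680/13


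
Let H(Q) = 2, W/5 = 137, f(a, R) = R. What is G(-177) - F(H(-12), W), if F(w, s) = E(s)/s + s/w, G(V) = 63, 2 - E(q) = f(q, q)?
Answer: -381549/1370 ≈ -278.50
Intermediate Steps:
E(q) = 2 - q
W = 685 (W = 5*137 = 685)
F(w, s) = s/w + (2 - s)/s (F(w, s) = (2 - s)/s + s/w = s/w + (2 - s)/s)
G(-177) - F(H(-12), W) = 63 - (-1 + 2/685 + 685/2) = 63 - 1*467859/1370 = 63 - 467859/1370 = -381549/1370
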